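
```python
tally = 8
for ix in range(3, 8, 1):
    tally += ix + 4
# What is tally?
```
Trace:
  tally=8
  tally=15, ix=3
  tally=23, ix=4
  tally=32, ix=5
  tally=42, ix=6
  tally=53, ix=7

Final answer: 53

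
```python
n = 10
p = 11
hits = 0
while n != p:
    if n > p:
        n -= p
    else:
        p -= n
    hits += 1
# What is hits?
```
Trace:
  n=10
  n=10, p=11
  n=10, p=11, hits=0
  n=10, p=1, hits=1
  n=9, p=1, hits=2
  n=8, p=1, hits=3
  n=7, p=1, hits=4
  n=6, p=1, hits=5
  n=5, p=1, hits=6
  n=4, p=1, hits=7
  n=3, p=1, hits=8
  n=2, p=1, hits=9
  n=1, p=1, hits=10

Final answer: 10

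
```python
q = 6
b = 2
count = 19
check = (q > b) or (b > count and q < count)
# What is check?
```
Trace:
  q=6
  q=6, b=2
  q=6, b=2, count=19
  q=6, b=2, count=19, check=True

Final answer: True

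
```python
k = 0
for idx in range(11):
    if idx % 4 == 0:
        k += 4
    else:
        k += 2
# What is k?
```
Trace:
  k=0
  k=4, idx=0
  k=6, idx=1
  k=8, idx=2
  k=10, idx=3
  k=14, idx=4
  k=16, idx=5
  k=18, idx=6
  k=20, idx=7
  k=24, idx=8
  k=26, idx=9
  k=28, idx=10

Final answer: 28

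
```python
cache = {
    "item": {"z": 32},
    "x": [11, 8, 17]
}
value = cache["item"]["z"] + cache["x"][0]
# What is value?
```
Trace:
  cache={'item': {'z': 32}, 'x': [11, 8, 17]}
  cache={'item': {'z': 32}, 'x': [11, 8, 17]}, value=43

Final answer: 43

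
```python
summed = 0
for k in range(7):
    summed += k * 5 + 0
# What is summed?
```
Trace:
  summed=0
  summed=0, k=0
  summed=5, k=1
  summed=15, k=2
  summed=30, k=3
  summed=50, k=4
  summed=75, k=5
  summed=105, k=6

Final answer: 105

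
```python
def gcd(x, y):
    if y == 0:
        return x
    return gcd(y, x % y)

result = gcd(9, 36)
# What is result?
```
Call trace:
gcd(x=9, y=36)
  gcd(x=36, y=9)
    gcd(x=9, y=0)
    -> return 9
  -> return 9
-> return 9

Final answer: 9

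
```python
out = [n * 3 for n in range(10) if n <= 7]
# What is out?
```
Trace:
  n=0
  n=1
  n=2
  n=3
  n=4
  n=5
  n=6
  n=7
  n=8
  n=9
  out=[0, 3, 6, 9, 12, 15, 18, 21]

Final answer: [0, 3, 6, 9, 12, 15, 18, 21]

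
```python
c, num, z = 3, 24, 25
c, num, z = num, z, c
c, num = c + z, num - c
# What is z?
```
Trace:
  c=3, num=24, z=25
  c=24, num=25, z=3
  c=27, num=1, z=3

Final answer: 3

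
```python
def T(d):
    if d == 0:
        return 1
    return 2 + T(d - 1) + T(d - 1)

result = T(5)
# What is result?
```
Call trace (a repeated sub-call is expanded the first time; later identical calls just restate its return value):
T(d=5)
  T(d=4)
    T(d=3)
      T(d=2)
        T(d=1)
          T(d=0)
          -> return 1
          T(d=0)
          -> return 1
        -> return 4
        T(d=1) -> return 4  (same call as traced above)
      -> return 10
      T(d=2) -> return 10  (same call as traced above)
    -> return 22
    T(d=3) -> return 22  (same call as traced above)
  -> return 46
  T(d=4) -> return 46  (same call as traced above)
-> return 94

Final answer: 94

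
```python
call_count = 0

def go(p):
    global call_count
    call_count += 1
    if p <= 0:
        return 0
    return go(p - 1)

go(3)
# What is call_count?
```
Call trace:
go(p=3)
  go(p=2)
    go(p=1)
      go(p=0)
      -> return 0
    -> return 0
  -> return 0
-> return 0

call_count is incremented once per call. go is entered once for each p = 3, 2, 1, 0 (the p <= 0 call returns without recursing), i.e. 3 + 1 calls.
call_count = 4

Final answer: 4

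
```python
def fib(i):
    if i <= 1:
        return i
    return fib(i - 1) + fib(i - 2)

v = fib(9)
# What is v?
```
Call trace (a repeated sub-call is expanded the first time; later identical calls just restate its return value):
fib(i=9)
  fib(i=8)
    fib(i=7)
      fib(i=6)
        fib(i=5)
          fib(i=4)
            fib(i=3)
              fib(i=2)
                fib(i=1)
                -> return 1
                fib(i=0)
                -> return 0
              -> return 1
              fib(i=1)
              -> return 1
            -> return 2
            fib(i=2) -> return 1  (same call as traced above)
          -> return 3
          fib(i=3) -> return 2  (same call as traced above)
        -> return 5
        fib(i=4) -> return 3  (same call as traced above)
      -> return 8
      fib(i=5) -> return 5  (same call as traced above)
    -> return 13
    fib(i=6) -> return 8  (same call as traced above)
  -> return 21
  fib(i=7) -> return 13  (same call as traced above)
-> return 34

Final answer: 34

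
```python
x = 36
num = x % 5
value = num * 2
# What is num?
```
Trace:
  x=36
  x=36, num=1
  x=36, num=1, value=2

Final answer: 1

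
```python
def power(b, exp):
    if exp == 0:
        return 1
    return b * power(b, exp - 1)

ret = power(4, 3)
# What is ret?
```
Call trace:
power(b=4, exp=3)
  power(b=4, exp=2)
    power(b=4, exp=1)
      power(b=4, exp=0)
      -> return 1
    -> return 4
  -> return 16
-> return 64

Final answer: 64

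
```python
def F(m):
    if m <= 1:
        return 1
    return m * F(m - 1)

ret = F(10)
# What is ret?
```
Call trace:
F(m=10)
  F(m=9)
    F(m=8)
      F(m=7)
        F(m=6)
          F(m=5)
            F(m=4)
              F(m=3)
                F(m=2)
                  F(m=1)
                  -> return 1
                -> return 2
              -> return 6
            -> return 24
          -> return 120
        -> return 720
      -> return 5040
    -> return 40320
  -> return 362880
-> return 3628800

Final answer: 3628800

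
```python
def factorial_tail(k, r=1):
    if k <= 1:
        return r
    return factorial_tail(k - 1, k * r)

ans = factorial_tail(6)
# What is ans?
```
Call trace:
factorial_tail(k=6, r=1)
  factorial_tail(k=5, r=6)
    factorial_tail(k=4, r=30)
      factorial_tail(k=3, r=120)
        factorial_tail(k=2, r=360)
          factorial_tail(k=1, r=720)
          -> return 720
        -> return 720
      -> return 720
    -> return 720
  -> return 720
-> return 720

Final answer: 720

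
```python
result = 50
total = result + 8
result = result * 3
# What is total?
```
Trace:
  result=50
  result=50, total=58
  result=150, total=58

Final answer: 58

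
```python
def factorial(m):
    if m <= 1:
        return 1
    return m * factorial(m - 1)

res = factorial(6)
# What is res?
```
Call trace:
factorial(m=6)
  factorial(m=5)
    factorial(m=4)
      factorial(m=3)
        factorial(m=2)
          factorial(m=1)
          -> return 1
        -> return 2
      -> return 6
    -> return 24
  -> return 120
-> return 720

Final answer: 720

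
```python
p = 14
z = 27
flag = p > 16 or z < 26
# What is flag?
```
Trace:
  p=14
  p=14, z=27
  p=14, z=27, flag=False

Final answer: False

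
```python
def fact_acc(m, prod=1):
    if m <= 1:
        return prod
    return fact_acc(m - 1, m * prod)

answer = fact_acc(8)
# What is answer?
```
Call trace:
fact_acc(m=8, prod=1)
  fact_acc(m=7, prod=8)
    fact_acc(m=6, prod=56)
      fact_acc(m=5, prod=336)
        fact_acc(m=4, prod=1680)
          fact_acc(m=3, prod=6720)
            fact_acc(m=2, prod=20160)
              fact_acc(m=1, prod=40320)
              -> return 40320
            -> return 40320
          -> return 40320
        -> return 40320
      -> return 40320
    -> return 40320
  -> return 40320
-> return 40320

Final answer: 40320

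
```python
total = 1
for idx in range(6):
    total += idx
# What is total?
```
Trace:
  total=1
  total=1, idx=0
  total=2, idx=1
  total=4, idx=2
  total=7, idx=3
  total=11, idx=4
  total=16, idx=5

Final answer: 16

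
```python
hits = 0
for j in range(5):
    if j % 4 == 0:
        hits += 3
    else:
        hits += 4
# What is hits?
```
Trace:
  hits=0
  hits=3, j=0
  hits=7, j=1
  hits=11, j=2
  hits=15, j=3
  hits=18, j=4

Final answer: 18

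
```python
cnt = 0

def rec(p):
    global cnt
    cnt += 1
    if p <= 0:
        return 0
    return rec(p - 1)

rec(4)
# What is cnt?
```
Call trace:
rec(p=4)
  rec(p=3)
    rec(p=2)
      rec(p=1)
        rec(p=0)
        -> return 0
      -> return 0
    -> return 0
  -> return 0
-> return 0

cnt is incremented once per call. rec is entered once for each p = 4, 3, 2, 1, 0 (the p <= 0 call returns without recursing), i.e. 4 + 1 calls.
cnt = 5

Final answer: 5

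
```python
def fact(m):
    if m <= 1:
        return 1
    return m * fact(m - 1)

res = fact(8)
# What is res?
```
Call trace:
fact(m=8)
  fact(m=7)
    fact(m=6)
      fact(m=5)
        fact(m=4)
          fact(m=3)
            fact(m=2)
              fact(m=1)
              -> return 1
            -> return 2
          -> return 6
        -> return 24
      -> return 120
    -> return 720
  -> return 5040
-> return 40320

Final answer: 40320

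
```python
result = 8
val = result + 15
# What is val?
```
Trace:
  result=8
  result=8, val=23

Final answer: 23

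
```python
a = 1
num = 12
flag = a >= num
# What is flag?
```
Trace:
  a=1
  a=1, num=12
  a=1, num=12, flag=False

Final answer: False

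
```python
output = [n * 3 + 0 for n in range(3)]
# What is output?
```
Trace:
  n=0
  n=1
  n=2
  output=[0, 3, 6]

Final answer: [0, 3, 6]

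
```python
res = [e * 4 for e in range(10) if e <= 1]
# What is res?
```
Trace:
  e=0
  e=1
  e=2
  e=3
  e=4
  e=5
  e=6
  e=7
  e=8
  e=9
  res=[0, 4]

Final answer: [0, 4]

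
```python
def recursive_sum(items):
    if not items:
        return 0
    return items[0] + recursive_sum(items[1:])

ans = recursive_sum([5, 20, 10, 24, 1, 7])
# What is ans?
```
Call trace:
recursive_sum(items=[5, 20, 10, 24, 1, 7])
  recursive_sum(items=[20, 10, 24, 1, 7])
    recursive_sum(items=[10, 24, 1, 7])
      recursive_sum(items=[24, 1, 7])
        recursive_sum(items=[1, 7])
          recursive_sum(items=[7])
            recursive_sum(items=[])
            -> return 0
          -> return 7
        -> return 8
      -> return 32
    -> return 42
  -> return 62
-> return 67

Final answer: 67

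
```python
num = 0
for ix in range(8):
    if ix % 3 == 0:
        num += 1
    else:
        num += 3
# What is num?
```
Trace:
  num=0
  num=1, ix=0
  num=4, ix=1
  num=7, ix=2
  num=8, ix=3
  num=11, ix=4
  num=14, ix=5
  num=15, ix=6
  num=18, ix=7

Final answer: 18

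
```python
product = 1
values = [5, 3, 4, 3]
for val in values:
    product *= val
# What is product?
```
Trace:
  product=1
  product=5, val=5
  product=15, val=3
  product=60, val=4
  product=180, val=3

Final answer: 180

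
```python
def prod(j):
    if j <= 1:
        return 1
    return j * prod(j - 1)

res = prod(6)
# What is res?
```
Call trace:
prod(j=6)
  prod(j=5)
    prod(j=4)
      prod(j=3)
        prod(j=2)
          prod(j=1)
          -> return 1
        -> return 2
      -> return 6
    -> return 24
  -> return 120
-> return 720

Final answer: 720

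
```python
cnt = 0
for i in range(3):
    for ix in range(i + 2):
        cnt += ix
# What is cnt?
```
Trace:
  cnt=0
  cnt=0, i=0, ix=0
  cnt=1, i=0, ix=1
  cnt=1, i=1, ix=0
  cnt=2, i=1, ix=1
  cnt=4, i=1, ix=2
  cnt=4, i=2, ix=0
  cnt=5, i=2, ix=1
  cnt=7, i=2, ix=2
  cnt=10, i=2, ix=3

Final answer: 10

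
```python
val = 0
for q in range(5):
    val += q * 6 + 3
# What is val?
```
Trace:
  val=0
  val=3, q=0
  val=12, q=1
  val=27, q=2
  val=48, q=3
  val=75, q=4

Final answer: 75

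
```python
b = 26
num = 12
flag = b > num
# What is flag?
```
Trace:
  b=26
  b=26, num=12
  b=26, num=12, flag=True

Final answer: True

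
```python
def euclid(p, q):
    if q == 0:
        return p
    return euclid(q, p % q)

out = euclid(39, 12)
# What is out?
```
Call trace:
euclid(p=39, q=12)
  euclid(p=12, q=3)
    euclid(p=3, q=0)
    -> return 3
  -> return 3
-> return 3

Final answer: 3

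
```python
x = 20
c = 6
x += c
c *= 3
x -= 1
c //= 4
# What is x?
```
Trace:
  x=20
  x=20, c=6
  x=26, c=6
  x=26, c=18
  x=25, c=18
  x=25, c=4

Final answer: 25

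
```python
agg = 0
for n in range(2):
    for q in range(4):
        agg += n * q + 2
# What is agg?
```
Trace:
  agg=0
  agg=2, n=0, q=0
  agg=4, n=0, q=1
  agg=6, n=0, q=2
  agg=8, n=0, q=3
  agg=10, n=1, q=0
  agg=13, n=1, q=1
  agg=17, n=1, q=2
  agg=22, n=1, q=3

Final answer: 22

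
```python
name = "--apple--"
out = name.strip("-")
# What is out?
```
Trace:
  name='--apple--'
  name='--apple--', out='apple'

Final answer: 'apple'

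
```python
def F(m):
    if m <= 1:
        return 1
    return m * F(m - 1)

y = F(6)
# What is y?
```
Call trace:
F(m=6)
  F(m=5)
    F(m=4)
      F(m=3)
        F(m=2)
          F(m=1)
          -> return 1
        -> return 2
      -> return 6
    -> return 24
  -> return 120
-> return 720

Final answer: 720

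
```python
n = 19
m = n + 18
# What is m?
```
Trace:
  n=19
  n=19, m=37

Final answer: 37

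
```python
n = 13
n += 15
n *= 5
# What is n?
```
Trace:
  n=13
  n=28
  n=140

Final answer: 140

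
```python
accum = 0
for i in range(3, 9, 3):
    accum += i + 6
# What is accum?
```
Trace:
  accum=0
  accum=9, i=3
  accum=21, i=6

Final answer: 21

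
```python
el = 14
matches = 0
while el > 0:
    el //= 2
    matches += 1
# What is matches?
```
Trace:
  el=14
  el=14, matches=0
  el=7, matches=1
  el=3, matches=2
  el=1, matches=3
  el=0, matches=4

Final answer: 4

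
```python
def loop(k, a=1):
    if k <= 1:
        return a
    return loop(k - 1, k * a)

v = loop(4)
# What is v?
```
Call trace:
loop(k=4, a=1)
  loop(k=3, a=4)
    loop(k=2, a=12)
      loop(k=1, a=24)
      -> return 24
    -> return 24
  -> return 24
-> return 24

Final answer: 24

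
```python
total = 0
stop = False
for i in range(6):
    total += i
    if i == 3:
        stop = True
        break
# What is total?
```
Trace:
  total=0
  total=0, stop=False
  total=0, stop=False, i=0
  total=1, stop=False, i=1
  total=3, stop=False, i=2
  total=6, stop=True, i=3

Final answer: 6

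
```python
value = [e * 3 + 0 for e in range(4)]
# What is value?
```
Trace:
  e=0
  e=1
  e=2
  e=3
  value=[0, 3, 6, 9]

Final answer: [0, 3, 6, 9]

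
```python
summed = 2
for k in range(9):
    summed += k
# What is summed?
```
Trace:
  summed=2
  summed=2, k=0
  summed=3, k=1
  summed=5, k=2
  summed=8, k=3
  summed=12, k=4
  summed=17, k=5
  summed=23, k=6
  summed=30, k=7
  summed=38, k=8

Final answer: 38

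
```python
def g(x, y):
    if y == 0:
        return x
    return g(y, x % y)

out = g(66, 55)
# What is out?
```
Call trace:
g(x=66, y=55)
  g(x=55, y=11)
    g(x=11, y=0)
    -> return 11
  -> return 11
-> return 11

Final answer: 11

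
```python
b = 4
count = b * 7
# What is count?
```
Trace:
  b=4
  b=4, count=28

Final answer: 28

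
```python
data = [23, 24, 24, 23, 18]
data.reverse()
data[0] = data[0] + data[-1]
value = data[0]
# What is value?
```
Trace:
  data=[23, 24, 24, 23, 18]
  data=[18, 23, 24, 24, 23]
  data=[41, 23, 24, 24, 23]
  data=[41, 23, 24, 24, 23], value=41

Final answer: 41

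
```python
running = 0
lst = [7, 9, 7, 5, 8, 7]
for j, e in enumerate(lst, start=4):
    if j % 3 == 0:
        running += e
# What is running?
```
Trace:
  running=0
  running=0, j=4, e=7
  running=0, j=5, e=9
  running=7, j=6, e=7
  running=7, j=7, e=5
  running=7, j=8, e=8
  running=14, j=9, e=7

Final answer: 14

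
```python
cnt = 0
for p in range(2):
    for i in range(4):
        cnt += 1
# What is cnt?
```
Trace:
  cnt=0
  cnt=1, p=0, i=0
  cnt=2, p=0, i=1
  cnt=3, p=0, i=2
  cnt=4, p=0, i=3
  cnt=5, p=1, i=0
  cnt=6, p=1, i=1
  cnt=7, p=1, i=2
  cnt=8, p=1, i=3

Final answer: 8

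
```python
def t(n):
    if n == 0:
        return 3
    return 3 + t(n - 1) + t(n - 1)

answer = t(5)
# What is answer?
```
Call trace (a repeated sub-call is expanded the first time; later identical calls just restate its return value):
t(n=5)
  t(n=4)
    t(n=3)
      t(n=2)
        t(n=1)
          t(n=0)
          -> return 3
          t(n=0)
          -> return 3
        -> return 9
        t(n=1) -> return 9  (same call as traced above)
      -> return 21
      t(n=2) -> return 21  (same call as traced above)
    -> return 45
    t(n=3) -> return 45  (same call as traced above)
  -> return 93
  t(n=4) -> return 93  (same call as traced above)
-> return 189

Final answer: 189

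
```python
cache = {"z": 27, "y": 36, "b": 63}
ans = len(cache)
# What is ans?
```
Trace:
  cache={'z': 27, 'y': 36, 'b': 63}
  cache={'z': 27, 'y': 36, 'b': 63}, ans=3

Final answer: 3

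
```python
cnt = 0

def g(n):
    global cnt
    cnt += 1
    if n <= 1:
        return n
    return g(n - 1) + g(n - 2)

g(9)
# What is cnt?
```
Call trace (a repeated sub-call is expanded the first time; later identical calls just restate its return value):
g(n=9)
  g(n=8)
    g(n=7)
      g(n=6)
        g(n=5)
          g(n=4)
            g(n=3)
              g(n=2)
                g(n=1)
                -> return 1
                g(n=0)
                -> return 0
              -> return 1
              g(n=1)
              -> return 1
            -> return 2
            g(n=2) -> return 1  (same call as traced above)
          -> return 3
          g(n=3) -> return 2  (same call as traced above)
        -> return 5
        g(n=4) -> return 3  (same call as traced above)
      -> return 8
      g(n=5) -> return 5  (same call as traced above)
    -> return 13
    g(n=6) -> return 8  (same call as traced above)
  -> return 21
  g(n=7) -> return 13  (same call as traced above)
-> return 34

cnt is incremented once per call, so count the calls in each subtree. Let C(n) = number of calls made by g(n).
C(0) = C(1) = 1 (base case, no recursion); C(n) = 1 + C(n - 1) + C(n - 2) otherwise.
C(2) = 1 + C(1) + C(0) = 1 + 1 + 1 = 3
C(3) = 1 + C(2) + C(1) = 1 + 3 + 1 = 5
C(4) = 1 + C(3) + C(2) = 1 + 5 + 3 = 9
C(5) = 1 + C(4) + C(3) = 1 + 9 + 5 = 15
C(6) = 1 + C(5) + C(4) = 1 + 15 + 9 = 25
C(7) = 1 + C(6) + C(5) = 1 + 25 + 15 = 41
C(8) = 1 + C(7) + C(6) = 1 + 41 + 25 = 67
C(9) = 1 + C(8) + C(7) = 1 + 67 + 41 = 109
cnt = C(9) = 109

Final answer: 109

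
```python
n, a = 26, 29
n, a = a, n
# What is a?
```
Trace:
  n=26, a=29
  n=29, a=26

Final answer: 26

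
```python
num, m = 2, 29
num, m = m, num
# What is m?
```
Trace:
  num=2, m=29
  num=29, m=2

Final answer: 2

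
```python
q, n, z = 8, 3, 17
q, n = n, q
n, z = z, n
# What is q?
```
Trace:
  q=8, n=3, z=17
  q=3, n=8, z=17
  q=3, n=17, z=8

Final answer: 3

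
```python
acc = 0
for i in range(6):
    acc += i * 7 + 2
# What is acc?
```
Trace:
  acc=0
  acc=2, i=0
  acc=11, i=1
  acc=27, i=2
  acc=50, i=3
  acc=80, i=4
  acc=117, i=5

Final answer: 117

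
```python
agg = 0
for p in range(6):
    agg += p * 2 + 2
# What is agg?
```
Trace:
  agg=0
  agg=2, p=0
  agg=6, p=1
  agg=12, p=2
  agg=20, p=3
  agg=30, p=4
  agg=42, p=5

Final answer: 42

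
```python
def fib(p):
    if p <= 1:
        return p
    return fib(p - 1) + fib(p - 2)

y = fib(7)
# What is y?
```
Call trace (a repeated sub-call is expanded the first time; later identical calls just restate its return value):
fib(p=7)
  fib(p=6)
    fib(p=5)
      fib(p=4)
        fib(p=3)
          fib(p=2)
            fib(p=1)
            -> return 1
            fib(p=0)
            -> return 0
          -> return 1
          fib(p=1)
          -> return 1
        -> return 2
        fib(p=2) -> return 1  (same call as traced above)
      -> return 3
      fib(p=3) -> return 2  (same call as traced above)
    -> return 5
    fib(p=4) -> return 3  (same call as traced above)
  -> return 8
  fib(p=5) -> return 5  (same call as traced above)
-> return 13

Final answer: 13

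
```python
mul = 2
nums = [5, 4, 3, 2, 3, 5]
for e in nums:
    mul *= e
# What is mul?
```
Trace:
  mul=2
  mul=10, e=5
  mul=40, e=4
  mul=120, e=3
  mul=240, e=2
  mul=720, e=3
  mul=3600, e=5

Final answer: 3600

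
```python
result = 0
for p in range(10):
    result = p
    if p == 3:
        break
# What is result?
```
Trace:
  result=0
  result=0, p=0
  result=1, p=1
  result=2, p=2
  result=3, p=3

Final answer: 3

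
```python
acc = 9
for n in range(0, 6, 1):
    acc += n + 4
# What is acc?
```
Trace:
  acc=9
  acc=13, n=0
  acc=18, n=1
  acc=24, n=2
  acc=31, n=3
  acc=39, n=4
  acc=48, n=5

Final answer: 48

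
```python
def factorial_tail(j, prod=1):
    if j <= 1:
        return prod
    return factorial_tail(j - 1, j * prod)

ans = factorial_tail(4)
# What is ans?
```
Call trace:
factorial_tail(j=4, prod=1)
  factorial_tail(j=3, prod=4)
    factorial_tail(j=2, prod=12)
      factorial_tail(j=1, prod=24)
      -> return 24
    -> return 24
  -> return 24
-> return 24

Final answer: 24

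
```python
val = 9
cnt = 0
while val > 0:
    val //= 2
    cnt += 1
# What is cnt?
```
Trace:
  val=9
  val=9, cnt=0
  val=4, cnt=1
  val=2, cnt=2
  val=1, cnt=3
  val=0, cnt=4

Final answer: 4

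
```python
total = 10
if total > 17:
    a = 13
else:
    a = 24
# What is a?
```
Trace:
  total=10
  total=10, a=24

Final answer: 24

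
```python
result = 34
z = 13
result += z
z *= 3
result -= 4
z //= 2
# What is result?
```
Trace:
  result=34
  result=34, z=13
  result=47, z=13
  result=47, z=39
  result=43, z=39
  result=43, z=19

Final answer: 43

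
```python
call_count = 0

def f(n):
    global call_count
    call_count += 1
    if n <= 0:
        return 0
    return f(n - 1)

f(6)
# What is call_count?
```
Call trace:
f(n=6)
  f(n=5)
    f(n=4)
      f(n=3)
        f(n=2)
          f(n=1)
            f(n=0)
            -> return 0
          -> return 0
        -> return 0
      -> return 0
    -> return 0
  -> return 0
-> return 0

call_count is incremented once per call. f is entered once for each n = 6, 5, 4, 3, 2, 1, 0 (the n <= 0 call returns without recursing), i.e. 6 + 1 calls.
call_count = 7

Final answer: 7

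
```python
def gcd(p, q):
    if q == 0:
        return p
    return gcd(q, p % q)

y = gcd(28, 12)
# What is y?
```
Call trace:
gcd(p=28, q=12)
  gcd(p=12, q=4)
    gcd(p=4, q=0)
    -> return 4
  -> return 4
-> return 4

Final answer: 4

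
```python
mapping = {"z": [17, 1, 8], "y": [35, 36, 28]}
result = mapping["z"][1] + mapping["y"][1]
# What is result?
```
Trace:
  mapping={'z': [17, 1, 8], 'y': [35, 36, 28]}
  mapping={'z': [17, 1, 8], 'y': [35, 36, 28]}, result=37

Final answer: 37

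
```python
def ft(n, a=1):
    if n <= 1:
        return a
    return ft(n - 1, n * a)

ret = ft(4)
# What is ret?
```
Call trace:
ft(n=4, a=1)
  ft(n=3, a=4)
    ft(n=2, a=12)
      ft(n=1, a=24)
      -> return 24
    -> return 24
  -> return 24
-> return 24

Final answer: 24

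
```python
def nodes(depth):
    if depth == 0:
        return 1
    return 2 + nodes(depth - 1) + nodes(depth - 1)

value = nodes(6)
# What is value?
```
Call trace (a repeated sub-call is expanded the first time; later identical calls just restate its return value):
nodes(depth=6)
  nodes(depth=5)
    nodes(depth=4)
      nodes(depth=3)
        nodes(depth=2)
          nodes(depth=1)
            nodes(depth=0)
            -> return 1
            nodes(depth=0)
            -> return 1
          -> return 4
          nodes(depth=1) -> return 4  (same call as traced above)
        -> return 10
        nodes(depth=2) -> return 10  (same call as traced above)
      -> return 22
      nodes(depth=3) -> return 22  (same call as traced above)
    -> return 46
    nodes(depth=4) -> return 46  (same call as traced above)
  -> return 94
  nodes(depth=5) -> return 94  (same call as traced above)
-> return 190

Final answer: 190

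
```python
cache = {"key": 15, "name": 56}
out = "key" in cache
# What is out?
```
Trace:
  cache={'key': 15, 'name': 56}
  cache={'key': 15, 'name': 56}, out=True

Final answer: True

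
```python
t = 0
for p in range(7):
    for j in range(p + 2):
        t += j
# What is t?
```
Trace:
  t=0
  t=0, p=0, j=0
  t=1, p=0, j=1
  t=1, p=1, j=0
  t=2, p=1, j=1
  t=4, p=1, j=2
  t=4, p=2, j=0
  t=5, p=2, j=1
  t=7, p=2, j=2
  t=10, p=2, j=3
  t=10, p=3, j=0
  t=11, p=3, j=1
  t=13, p=3, j=2
  t=16, p=3, j=3
  t=20, p=3, j=4
  t=20, p=4, j=0
  t=21, p=4, j=1
  t=23, p=4, j=2
  t=26, p=4, j=3
  t=30, p=4, j=4
  t=35, p=4, j=5
  t=35, p=5, j=0
  t=36, p=5, j=1
  t=38, p=5, j=2
  t=41, p=5, j=3
  t=45, p=5, j=4
  t=50, p=5, j=5
  t=56, p=5, j=6
  t=56, p=6, j=0
  t=57, p=6, j=1
  t=59, p=6, j=2
  t=62, p=6, j=3
  t=66, p=6, j=4
  t=71, p=6, j=5
  t=77, p=6, j=6
  t=84, p=6, j=7

Final answer: 84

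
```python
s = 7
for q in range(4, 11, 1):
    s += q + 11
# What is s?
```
Trace:
  s=7
  s=22, q=4
  s=38, q=5
  s=55, q=6
  s=73, q=7
  s=92, q=8
  s=112, q=9
  s=133, q=10

Final answer: 133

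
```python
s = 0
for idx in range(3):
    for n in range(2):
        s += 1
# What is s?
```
Trace:
  s=0
  s=1, idx=0, n=0
  s=2, idx=0, n=1
  s=3, idx=1, n=0
  s=4, idx=1, n=1
  s=5, idx=2, n=0
  s=6, idx=2, n=1

Final answer: 6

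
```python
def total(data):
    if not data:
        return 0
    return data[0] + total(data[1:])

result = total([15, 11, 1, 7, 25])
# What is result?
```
Call trace:
total(data=[15, 11, 1, 7, 25])
  total(data=[11, 1, 7, 25])
    total(data=[1, 7, 25])
      total(data=[7, 25])
        total(data=[25])
          total(data=[])
          -> return 0
        -> return 25
      -> return 32
    -> return 33
  -> return 44
-> return 59

Final answer: 59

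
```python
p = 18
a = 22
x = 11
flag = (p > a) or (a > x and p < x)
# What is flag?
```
Trace:
  p=18
  p=18, a=22
  p=18, a=22, x=11
  p=18, a=22, x=11, flag=False

Final answer: False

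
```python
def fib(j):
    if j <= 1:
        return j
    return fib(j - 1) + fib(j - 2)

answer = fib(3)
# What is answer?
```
Call trace:
fib(j=3)
  fib(j=2)
    fib(j=1)
    -> return 1
    fib(j=0)
    -> return 0
  -> return 1
  fib(j=1)
  -> return 1
-> return 2

Final answer: 2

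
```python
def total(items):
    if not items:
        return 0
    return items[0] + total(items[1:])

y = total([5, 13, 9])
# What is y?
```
Call trace:
total(items=[5, 13, 9])
  total(items=[13, 9])
    total(items=[9])
      total(items=[])
      -> return 0
    -> return 9
  -> return 22
-> return 27

Final answer: 27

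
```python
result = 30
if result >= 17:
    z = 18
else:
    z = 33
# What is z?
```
Trace:
  result=30
  result=30, z=18

Final answer: 18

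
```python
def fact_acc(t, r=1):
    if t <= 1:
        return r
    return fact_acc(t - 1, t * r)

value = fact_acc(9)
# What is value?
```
Call trace:
fact_acc(t=9, r=1)
  fact_acc(t=8, r=9)
    fact_acc(t=7, r=72)
      fact_acc(t=6, r=504)
        fact_acc(t=5, r=3024)
          fact_acc(t=4, r=15120)
            fact_acc(t=3, r=60480)
              fact_acc(t=2, r=181440)
                fact_acc(t=1, r=362880)
                -> return 362880
              -> return 362880
            -> return 362880
          -> return 362880
        -> return 362880
      -> return 362880
    -> return 362880
  -> return 362880
-> return 362880

Final answer: 362880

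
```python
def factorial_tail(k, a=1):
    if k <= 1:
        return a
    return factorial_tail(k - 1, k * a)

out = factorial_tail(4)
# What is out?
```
Call trace:
factorial_tail(k=4, a=1)
  factorial_tail(k=3, a=4)
    factorial_tail(k=2, a=12)
      factorial_tail(k=1, a=24)
      -> return 24
    -> return 24
  -> return 24
-> return 24

Final answer: 24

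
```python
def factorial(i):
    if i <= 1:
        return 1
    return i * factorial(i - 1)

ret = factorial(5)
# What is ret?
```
Call trace:
factorial(i=5)
  factorial(i=4)
    factorial(i=3)
      factorial(i=2)
        factorial(i=1)
        -> return 1
      -> return 2
    -> return 6
  -> return 24
-> return 120

Final answer: 120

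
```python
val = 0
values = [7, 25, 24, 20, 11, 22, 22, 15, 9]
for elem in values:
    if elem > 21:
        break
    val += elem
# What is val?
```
Trace:
  val=0
  val=7, elem=7
  val=7, elem=25

Final answer: 7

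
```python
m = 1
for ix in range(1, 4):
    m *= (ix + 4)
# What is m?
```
Trace:
  m=1
  m=5, ix=1
  m=30, ix=2
  m=210, ix=3

Final answer: 210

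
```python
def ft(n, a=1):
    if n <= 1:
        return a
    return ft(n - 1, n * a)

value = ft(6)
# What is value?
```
Call trace:
ft(n=6, a=1)
  ft(n=5, a=6)
    ft(n=4, a=30)
      ft(n=3, a=120)
        ft(n=2, a=360)
          ft(n=1, a=720)
          -> return 720
        -> return 720
      -> return 720
    -> return 720
  -> return 720
-> return 720

Final answer: 720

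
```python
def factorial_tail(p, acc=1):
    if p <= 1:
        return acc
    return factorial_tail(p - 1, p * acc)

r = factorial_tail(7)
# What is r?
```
Call trace:
factorial_tail(p=7, acc=1)
  factorial_tail(p=6, acc=7)
    factorial_tail(p=5, acc=42)
      factorial_tail(p=4, acc=210)
        factorial_tail(p=3, acc=840)
          factorial_tail(p=2, acc=2520)
            factorial_tail(p=1, acc=5040)
            -> return 5040
          -> return 5040
        -> return 5040
      -> return 5040
    -> return 5040
  -> return 5040
-> return 5040

Final answer: 5040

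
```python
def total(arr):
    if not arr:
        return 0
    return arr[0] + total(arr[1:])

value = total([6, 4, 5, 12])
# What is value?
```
Call trace:
total(arr=[6, 4, 5, 12])
  total(arr=[4, 5, 12])
    total(arr=[5, 12])
      total(arr=[12])
        total(arr=[])
        -> return 0
      -> return 12
    -> return 17
  -> return 21
-> return 27

Final answer: 27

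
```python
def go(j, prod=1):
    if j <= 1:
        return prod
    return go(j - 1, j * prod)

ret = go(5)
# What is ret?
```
Call trace:
go(j=5, prod=1)
  go(j=4, prod=5)
    go(j=3, prod=20)
      go(j=2, prod=60)
        go(j=1, prod=120)
        -> return 120
      -> return 120
    -> return 120
  -> return 120
-> return 120

Final answer: 120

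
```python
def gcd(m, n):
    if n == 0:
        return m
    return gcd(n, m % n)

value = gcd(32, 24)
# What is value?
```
Call trace:
gcd(m=32, n=24)
  gcd(m=24, n=8)
    gcd(m=8, n=0)
    -> return 8
  -> return 8
-> return 8

Final answer: 8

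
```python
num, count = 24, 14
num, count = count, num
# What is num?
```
Trace:
  num=24, count=14
  num=14, count=24

Final answer: 14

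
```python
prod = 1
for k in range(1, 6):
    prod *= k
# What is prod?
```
Trace:
  prod=1
  prod=1, k=1
  prod=2, k=2
  prod=6, k=3
  prod=24, k=4
  prod=120, k=5

Final answer: 120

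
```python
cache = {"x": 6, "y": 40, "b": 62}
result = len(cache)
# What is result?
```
Trace:
  cache={'x': 6, 'y': 40, 'b': 62}
  cache={'x': 6, 'y': 40, 'b': 62}, result=3

Final answer: 3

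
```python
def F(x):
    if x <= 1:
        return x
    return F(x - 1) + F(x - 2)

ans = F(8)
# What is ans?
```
Call trace (a repeated sub-call is expanded the first time; later identical calls just restate its return value):
F(x=8)
  F(x=7)
    F(x=6)
      F(x=5)
        F(x=4)
          F(x=3)
            F(x=2)
              F(x=1)
              -> return 1
              F(x=0)
              -> return 0
            -> return 1
            F(x=1)
            -> return 1
          -> return 2
          F(x=2) -> return 1  (same call as traced above)
        -> return 3
        F(x=3) -> return 2  (same call as traced above)
      -> return 5
      F(x=4) -> return 3  (same call as traced above)
    -> return 8
    F(x=5) -> return 5  (same call as traced above)
  -> return 13
  F(x=6) -> return 8  (same call as traced above)
-> return 21

Final answer: 21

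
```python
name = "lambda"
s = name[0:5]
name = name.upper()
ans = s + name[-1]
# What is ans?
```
Trace:
  name='lambda'
  name='lambda', s='lambd'
  name='LAMBDA', s='lambd'
  name='LAMBDA', s='lambd', ans='lambdA'

Final answer: 'lambdA'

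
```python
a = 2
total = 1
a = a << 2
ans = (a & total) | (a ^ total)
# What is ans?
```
Trace:
  a=2
  a=2, total=1
  a=8, total=1
  a=8, total=1, ans=9

Final answer: 9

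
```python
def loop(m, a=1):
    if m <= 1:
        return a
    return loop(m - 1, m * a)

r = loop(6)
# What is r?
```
Call trace:
loop(m=6, a=1)
  loop(m=5, a=6)
    loop(m=4, a=30)
      loop(m=3, a=120)
        loop(m=2, a=360)
          loop(m=1, a=720)
          -> return 720
        -> return 720
      -> return 720
    -> return 720
  -> return 720
-> return 720

Final answer: 720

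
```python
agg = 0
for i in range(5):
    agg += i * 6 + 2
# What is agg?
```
Trace:
  agg=0
  agg=2, i=0
  agg=10, i=1
  agg=24, i=2
  agg=44, i=3
  agg=70, i=4

Final answer: 70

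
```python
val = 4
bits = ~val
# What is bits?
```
Trace:
  val=4
  val=4, bits=-5

Final answer: -5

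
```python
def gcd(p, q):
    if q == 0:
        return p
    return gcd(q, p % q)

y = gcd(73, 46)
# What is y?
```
Call trace:
gcd(p=73, q=46)
  gcd(p=46, q=27)
    gcd(p=27, q=19)
      gcd(p=19, q=8)
        gcd(p=8, q=3)
          gcd(p=3, q=2)
            gcd(p=2, q=1)
              gcd(p=1, q=0)
              -> return 1
            -> return 1
          -> return 1
        -> return 1
      -> return 1
    -> return 1
  -> return 1
-> return 1

Final answer: 1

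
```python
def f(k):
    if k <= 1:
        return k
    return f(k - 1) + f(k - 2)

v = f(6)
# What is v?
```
Call trace (a repeated sub-call is expanded the first time; later identical calls just restate its return value):
f(k=6)
  f(k=5)
    f(k=4)
      f(k=3)
        f(k=2)
          f(k=1)
          -> return 1
          f(k=0)
          -> return 0
        -> return 1
        f(k=1)
        -> return 1
      -> return 2
      f(k=2) -> return 1  (same call as traced above)
    -> return 3
    f(k=3) -> return 2  (same call as traced above)
  -> return 5
  f(k=4) -> return 3  (same call as traced above)
-> return 8

Final answer: 8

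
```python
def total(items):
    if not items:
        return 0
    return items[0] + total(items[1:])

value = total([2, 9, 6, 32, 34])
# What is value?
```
Call trace:
total(items=[2, 9, 6, 32, 34])
  total(items=[9, 6, 32, 34])
    total(items=[6, 32, 34])
      total(items=[32, 34])
        total(items=[34])
          total(items=[])
          -> return 0
        -> return 34
      -> return 66
    -> return 72
  -> return 81
-> return 83

Final answer: 83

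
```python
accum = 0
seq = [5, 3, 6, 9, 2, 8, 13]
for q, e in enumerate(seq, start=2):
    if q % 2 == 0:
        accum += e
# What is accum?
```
Trace:
  accum=0
  accum=5, q=2, e=5
  accum=5, q=3, e=3
  accum=11, q=4, e=6
  accum=11, q=5, e=9
  accum=13, q=6, e=2
  accum=13, q=7, e=8
  accum=26, q=8, e=13

Final answer: 26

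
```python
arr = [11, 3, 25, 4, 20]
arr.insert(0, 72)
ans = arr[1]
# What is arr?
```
Trace:
  arr=[11, 3, 25, 4, 20]
  arr=[72, 11, 3, 25, 4, 20]
  arr=[72, 11, 3, 25, 4, 20], ans=11

Final answer: [72, 11, 3, 25, 4, 20]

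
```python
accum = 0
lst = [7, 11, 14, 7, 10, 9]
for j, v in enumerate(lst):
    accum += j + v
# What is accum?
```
Trace:
  accum=0
  accum=7, j=0, v=7
  accum=19, j=1, v=11
  accum=35, j=2, v=14
  accum=45, j=3, v=7
  accum=59, j=4, v=10
  accum=73, j=5, v=9

Final answer: 73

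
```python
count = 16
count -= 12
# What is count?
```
Trace:
  count=16
  count=4

Final answer: 4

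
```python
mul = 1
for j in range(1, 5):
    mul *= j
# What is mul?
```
Trace:
  mul=1
  mul=1, j=1
  mul=2, j=2
  mul=6, j=3
  mul=24, j=4

Final answer: 24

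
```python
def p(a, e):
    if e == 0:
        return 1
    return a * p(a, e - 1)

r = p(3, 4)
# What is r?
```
Call trace:
p(a=3, e=4)
  p(a=3, e=3)
    p(a=3, e=2)
      p(a=3, e=1)
        p(a=3, e=0)
        -> return 1
      -> return 3
    -> return 9
  -> return 27
-> return 81

Final answer: 81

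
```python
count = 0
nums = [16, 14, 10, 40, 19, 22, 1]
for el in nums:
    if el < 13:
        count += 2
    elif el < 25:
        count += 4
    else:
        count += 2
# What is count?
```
Trace:
  count=0
  count=4, el=16
  count=8, el=14
  count=10, el=10
  count=12, el=40
  count=16, el=19
  count=20, el=22
  count=22, el=1

Final answer: 22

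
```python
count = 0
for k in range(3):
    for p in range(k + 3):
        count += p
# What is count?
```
Trace:
  count=0
  count=0, k=0, p=0
  count=1, k=0, p=1
  count=3, k=0, p=2
  count=3, k=1, p=0
  count=4, k=1, p=1
  count=6, k=1, p=2
  count=9, k=1, p=3
  count=9, k=2, p=0
  count=10, k=2, p=1
  count=12, k=2, p=2
  count=15, k=2, p=3
  count=19, k=2, p=4

Final answer: 19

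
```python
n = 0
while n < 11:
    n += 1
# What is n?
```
Trace:
  n=0
  n=1
  n=2
  n=3
  n=4
  n=5
  n=6
  n=7
  n=8
  n=9
  n=10
  n=11

Final answer: 11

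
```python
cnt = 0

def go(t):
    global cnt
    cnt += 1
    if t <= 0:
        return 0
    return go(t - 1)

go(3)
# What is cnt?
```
Call trace:
go(t=3)
  go(t=2)
    go(t=1)
      go(t=0)
      -> return 0
    -> return 0
  -> return 0
-> return 0

cnt is incremented once per call. go is entered once for each t = 3, 2, 1, 0 (the t <= 0 call returns without recursing), i.e. 3 + 1 calls.
cnt = 4

Final answer: 4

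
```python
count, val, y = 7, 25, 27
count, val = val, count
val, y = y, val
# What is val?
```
Trace:
  count=7, val=25, y=27
  count=25, val=7, y=27
  count=25, val=27, y=7

Final answer: 27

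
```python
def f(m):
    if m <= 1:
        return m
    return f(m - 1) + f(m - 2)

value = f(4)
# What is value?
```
Call trace (a repeated sub-call is expanded the first time; later identical calls just restate its return value):
f(m=4)
  f(m=3)
    f(m=2)
      f(m=1)
      -> return 1
      f(m=0)
      -> return 0
    -> return 1
    f(m=1)
    -> return 1
  -> return 2
  f(m=2) -> return 1  (same call as traced above)
-> return 3

Final answer: 3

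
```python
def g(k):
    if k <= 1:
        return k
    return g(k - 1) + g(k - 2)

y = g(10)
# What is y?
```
Call trace (a repeated sub-call is expanded the first time; later identical calls just restate its return value):
g(k=10)
  g(k=9)
    g(k=8)
      g(k=7)
        g(k=6)
          g(k=5)
            g(k=4)
              g(k=3)
                g(k=2)
                  g(k=1)
                  -> return 1
                  g(k=0)
                  -> return 0
                -> return 1
                g(k=1)
                -> return 1
              -> return 2
              g(k=2) -> return 1  (same call as traced above)
            -> return 3
            g(k=3) -> return 2  (same call as traced above)
          -> return 5
          g(k=4) -> return 3  (same call as traced above)
        -> return 8
        g(k=5) -> return 5  (same call as traced above)
      -> return 13
      g(k=6) -> return 8  (same call as traced above)
    -> return 21
    g(k=7) -> return 13  (same call as traced above)
  -> return 34
  g(k=8) -> return 21  (same call as traced above)
-> return 55

Final answer: 55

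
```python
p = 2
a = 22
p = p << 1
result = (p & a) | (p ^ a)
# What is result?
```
Trace:
  p=2
  p=2, a=22
  p=4, a=22
  p=4, a=22, result=22

Final answer: 22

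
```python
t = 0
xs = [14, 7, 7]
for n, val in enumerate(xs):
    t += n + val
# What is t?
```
Trace:
  t=0
  t=14, n=0, val=14
  t=22, n=1, val=7
  t=31, n=2, val=7

Final answer: 31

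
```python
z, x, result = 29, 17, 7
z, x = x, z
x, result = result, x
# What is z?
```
Trace:
  z=29, x=17, result=7
  z=17, x=29, result=7
  z=17, x=7, result=29

Final answer: 17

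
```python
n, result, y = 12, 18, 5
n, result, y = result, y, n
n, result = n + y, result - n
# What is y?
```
Trace:
  n=12, result=18, y=5
  n=18, result=5, y=12
  n=30, result=-13, y=12

Final answer: 12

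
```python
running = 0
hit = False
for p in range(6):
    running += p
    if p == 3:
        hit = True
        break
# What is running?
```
Trace:
  running=0
  running=0, hit=False
  running=0, hit=False, p=0
  running=1, hit=False, p=1
  running=3, hit=False, p=2
  running=6, hit=True, p=3

Final answer: 6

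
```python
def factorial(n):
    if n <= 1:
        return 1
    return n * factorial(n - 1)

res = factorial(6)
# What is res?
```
Call trace:
factorial(n=6)
  factorial(n=5)
    factorial(n=4)
      factorial(n=3)
        factorial(n=2)
          factorial(n=1)
          -> return 1
        -> return 2
      -> return 6
    -> return 24
  -> return 120
-> return 720

Final answer: 720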